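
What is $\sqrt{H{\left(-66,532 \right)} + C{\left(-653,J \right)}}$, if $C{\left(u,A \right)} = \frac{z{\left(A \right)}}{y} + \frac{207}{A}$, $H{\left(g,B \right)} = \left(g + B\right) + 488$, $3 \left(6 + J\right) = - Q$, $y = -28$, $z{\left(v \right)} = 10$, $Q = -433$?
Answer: $\frac{\sqrt{32241775790}}{5810} \approx 30.905$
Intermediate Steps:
$J = \frac{415}{3}$ ($J = -6 + \frac{\left(-1\right) \left(-433\right)}{3} = -6 + \frac{1}{3} \cdot 433 = -6 + \frac{433}{3} = \frac{415}{3} \approx 138.33$)
$H{\left(g,B \right)} = 488 + B + g$ ($H{\left(g,B \right)} = \left(B + g\right) + 488 = 488 + B + g$)
$C{\left(u,A \right)} = - \frac{5}{14} + \frac{207}{A}$ ($C{\left(u,A \right)} = \frac{10}{-28} + \frac{207}{A} = 10 \left(- \frac{1}{28}\right) + \frac{207}{A} = - \frac{5}{14} + \frac{207}{A}$)
$\sqrt{H{\left(-66,532 \right)} + C{\left(-653,J \right)}} = \sqrt{\left(488 + 532 - 66\right) - \left(\frac{5}{14} - \frac{207}{\frac{415}{3}}\right)} = \sqrt{954 + \left(- \frac{5}{14} + 207 \cdot \frac{3}{415}\right)} = \sqrt{954 + \left(- \frac{5}{14} + \frac{621}{415}\right)} = \sqrt{954 + \frac{6619}{5810}} = \sqrt{\frac{5549359}{5810}} = \frac{\sqrt{32241775790}}{5810}$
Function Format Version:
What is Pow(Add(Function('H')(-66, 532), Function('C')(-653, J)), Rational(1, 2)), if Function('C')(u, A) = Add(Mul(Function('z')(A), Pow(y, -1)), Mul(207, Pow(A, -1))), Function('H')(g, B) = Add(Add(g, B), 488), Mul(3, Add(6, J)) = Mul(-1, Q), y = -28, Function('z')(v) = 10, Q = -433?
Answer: Mul(Rational(1, 5810), Pow(32241775790, Rational(1, 2))) ≈ 30.905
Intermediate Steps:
J = Rational(415, 3) (J = Add(-6, Mul(Rational(1, 3), Mul(-1, -433))) = Add(-6, Mul(Rational(1, 3), 433)) = Add(-6, Rational(433, 3)) = Rational(415, 3) ≈ 138.33)
Function('H')(g, B) = Add(488, B, g) (Function('H')(g, B) = Add(Add(B, g), 488) = Add(488, B, g))
Function('C')(u, A) = Add(Rational(-5, 14), Mul(207, Pow(A, -1))) (Function('C')(u, A) = Add(Mul(10, Pow(-28, -1)), Mul(207, Pow(A, -1))) = Add(Mul(10, Rational(-1, 28)), Mul(207, Pow(A, -1))) = Add(Rational(-5, 14), Mul(207, Pow(A, -1))))
Pow(Add(Function('H')(-66, 532), Function('C')(-653, J)), Rational(1, 2)) = Pow(Add(Add(488, 532, -66), Add(Rational(-5, 14), Mul(207, Pow(Rational(415, 3), -1)))), Rational(1, 2)) = Pow(Add(954, Add(Rational(-5, 14), Mul(207, Rational(3, 415)))), Rational(1, 2)) = Pow(Add(954, Add(Rational(-5, 14), Rational(621, 415))), Rational(1, 2)) = Pow(Add(954, Rational(6619, 5810)), Rational(1, 2)) = Pow(Rational(5549359, 5810), Rational(1, 2)) = Mul(Rational(1, 5810), Pow(32241775790, Rational(1, 2)))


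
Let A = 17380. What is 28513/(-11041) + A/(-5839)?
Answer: -358379987/64468399 ≈ -5.5590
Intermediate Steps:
28513/(-11041) + A/(-5839) = 28513/(-11041) + 17380/(-5839) = 28513*(-1/11041) + 17380*(-1/5839) = -28513/11041 - 17380/5839 = -358379987/64468399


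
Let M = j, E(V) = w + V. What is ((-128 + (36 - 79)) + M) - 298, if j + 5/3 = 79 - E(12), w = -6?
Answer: -1193/3 ≈ -397.67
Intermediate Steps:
E(V) = -6 + V
j = 214/3 (j = -5/3 + (79 - (-6 + 12)) = -5/3 + (79 - 1*6) = -5/3 + (79 - 6) = -5/3 + 73 = 214/3 ≈ 71.333)
M = 214/3 ≈ 71.333
((-128 + (36 - 79)) + M) - 298 = ((-128 + (36 - 79)) + 214/3) - 298 = ((-128 - 43) + 214/3) - 298 = (-171 + 214/3) - 298 = -299/3 - 298 = -1193/3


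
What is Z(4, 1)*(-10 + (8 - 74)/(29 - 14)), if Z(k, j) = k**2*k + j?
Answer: -936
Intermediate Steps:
Z(k, j) = j + k**3 (Z(k, j) = k**3 + j = j + k**3)
Z(4, 1)*(-10 + (8 - 74)/(29 - 14)) = (1 + 4**3)*(-10 + (8 - 74)/(29 - 14)) = (1 + 64)*(-10 - 66/15) = 65*(-10 - 66*1/15) = 65*(-10 - 22/5) = 65*(-72/5) = -936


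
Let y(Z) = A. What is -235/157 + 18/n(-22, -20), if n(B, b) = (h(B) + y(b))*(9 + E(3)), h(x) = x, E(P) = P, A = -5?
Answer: -4387/2826 ≈ -1.5524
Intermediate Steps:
y(Z) = -5
n(B, b) = -60 + 12*B (n(B, b) = (B - 5)*(9 + 3) = (-5 + B)*12 = -60 + 12*B)
-235/157 + 18/n(-22, -20) = -235/157 + 18/(-60 + 12*(-22)) = -235*1/157 + 18/(-60 - 264) = -235/157 + 18/(-324) = -235/157 + 18*(-1/324) = -235/157 - 1/18 = -4387/2826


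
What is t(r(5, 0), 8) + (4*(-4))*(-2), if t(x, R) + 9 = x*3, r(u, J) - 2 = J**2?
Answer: 29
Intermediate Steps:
r(u, J) = 2 + J**2
t(x, R) = -9 + 3*x (t(x, R) = -9 + x*3 = -9 + 3*x)
t(r(5, 0), 8) + (4*(-4))*(-2) = (-9 + 3*(2 + 0**2)) + (4*(-4))*(-2) = (-9 + 3*(2 + 0)) - 16*(-2) = (-9 + 3*2) + 32 = (-9 + 6) + 32 = -3 + 32 = 29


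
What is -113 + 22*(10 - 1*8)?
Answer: -69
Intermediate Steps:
-113 + 22*(10 - 1*8) = -113 + 22*(10 - 8) = -113 + 22*2 = -113 + 44 = -69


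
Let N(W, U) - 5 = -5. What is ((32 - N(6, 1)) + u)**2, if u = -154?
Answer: 14884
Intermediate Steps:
N(W, U) = 0 (N(W, U) = 5 - 5 = 0)
((32 - N(6, 1)) + u)**2 = ((32 - 1*0) - 154)**2 = ((32 + 0) - 154)**2 = (32 - 154)**2 = (-122)**2 = 14884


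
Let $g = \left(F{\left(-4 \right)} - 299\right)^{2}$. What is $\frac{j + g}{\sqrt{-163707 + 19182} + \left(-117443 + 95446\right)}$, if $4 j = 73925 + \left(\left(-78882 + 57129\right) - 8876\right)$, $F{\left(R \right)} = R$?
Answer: $- \frac{2257618101}{484012534} - \frac{513165 i \sqrt{5781}}{484012534} \approx -4.6644 - 0.080612 i$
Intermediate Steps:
$g = 91809$ ($g = \left(-4 - 299\right)^{2} = \left(-303\right)^{2} = 91809$)
$j = 10824$ ($j = \frac{73925 + \left(\left(-78882 + 57129\right) - 8876\right)}{4} = \frac{73925 - 30629}{4} = \frac{1}{4} \cdot 43296 = 10824$)
$\frac{j + g}{\sqrt{-163707 + 19182} + \left(-117443 + 95446\right)} = \frac{10824 + 91809}{\sqrt{-163707 + 19182} + \left(-117443 + 95446\right)} = \frac{102633}{\sqrt{-144525} - 21997} = \frac{102633}{5 i \sqrt{5781} - 21997} = \frac{102633}{-21997 + 5 i \sqrt{5781}}$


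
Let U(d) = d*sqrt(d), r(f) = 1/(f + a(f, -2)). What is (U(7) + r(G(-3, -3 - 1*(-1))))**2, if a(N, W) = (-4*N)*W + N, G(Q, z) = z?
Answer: 137201/400 - 7*sqrt(7)/10 ≈ 341.15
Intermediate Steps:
a(N, W) = N - 4*N*W (a(N, W) = -4*N*W + N = N - 4*N*W)
r(f) = 1/(10*f) (r(f) = 1/(f + f*(1 - 4*(-2))) = 1/(f + f*(1 + 8)) = 1/(f + f*9) = 1/(f + 9*f) = 1/(10*f))
U(d) = d**(3/2)
(U(7) + r(G(-3, -3 - 1*(-1))))**2 = (7**(3/2) + 1/(10*(-3 - 1*(-1))))**2 = (7*sqrt(7) + 1/(10*(-3 + 1)))**2 = (7*sqrt(7) + (1/10)/(-2))**2 = (7*sqrt(7) + (1/10)*(-1/2))**2 = (7*sqrt(7) - 1/20)**2 = (-1/20 + 7*sqrt(7))**2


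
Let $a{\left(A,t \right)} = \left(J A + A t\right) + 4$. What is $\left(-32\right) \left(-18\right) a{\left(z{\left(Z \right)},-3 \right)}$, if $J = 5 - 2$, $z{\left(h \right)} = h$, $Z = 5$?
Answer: $2304$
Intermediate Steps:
$J = 3$ ($J = 5 - 2 = 3$)
$a{\left(A,t \right)} = 4 + 3 A + A t$ ($a{\left(A,t \right)} = \left(3 A + A t\right) + 4 = 4 + 3 A + A t$)
$\left(-32\right) \left(-18\right) a{\left(z{\left(Z \right)},-3 \right)} = \left(-32\right) \left(-18\right) \left(4 + 3 \cdot 5 + 5 \left(-3\right)\right) = 576 \left(4 + 15 - 15\right) = 576 \cdot 4 = 2304$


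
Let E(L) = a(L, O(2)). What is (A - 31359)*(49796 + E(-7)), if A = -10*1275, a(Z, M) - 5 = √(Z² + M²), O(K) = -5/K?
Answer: -2196672309 - 44109*√221/2 ≈ -2.1970e+9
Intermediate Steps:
a(Z, M) = 5 + √(M² + Z²) (a(Z, M) = 5 + √(Z² + M²) = 5 + √(M² + Z²))
E(L) = 5 + √(25/4 + L²) (E(L) = 5 + √((-5/2)² + L²) = 5 + √(25/4 + L²))
A = -12750
(A - 31359)*(49796 + E(-7)) = (-12750 - 31359)*(49796 + (5 + √(25 + 4*(-7)²)/2)) = -44109*(49796 + (5 + √(25 + 4*49)/2)) = -44109*(49796 + (5 + √(25 + 196)/2)) = -44109*(49796 + (5 + √221/2)) = -44109*(49801 + √221/2) = -2196672309 - 44109*√221/2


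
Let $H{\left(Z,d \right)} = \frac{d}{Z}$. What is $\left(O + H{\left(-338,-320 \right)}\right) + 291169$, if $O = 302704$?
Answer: $\frac{100364697}{169} \approx 5.9387 \cdot 10^{5}$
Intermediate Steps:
$\left(O + H{\left(-338,-320 \right)}\right) + 291169 = \left(302704 - \frac{320}{-338}\right) + 291169 = \left(302704 - - \frac{160}{169}\right) + 291169 = \left(302704 + \frac{160}{169}\right) + 291169 = \frac{51157136}{169} + 291169 = \frac{100364697}{169}$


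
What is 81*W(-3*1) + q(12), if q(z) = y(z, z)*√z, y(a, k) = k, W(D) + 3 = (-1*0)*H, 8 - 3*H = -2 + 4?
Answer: -243 + 24*√3 ≈ -201.43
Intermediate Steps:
H = 2 (H = 8/3 - (-2 + 4)/3 = 8/3 - ⅓*2 = 8/3 - ⅔ = 2)
W(D) = -3 (W(D) = -3 - 1*0*2 = -3 + 0*2 = -3 + 0 = -3)
q(z) = z^(3/2) (q(z) = z*√z = z^(3/2))
81*W(-3*1) + q(12) = 81*(-3) + 12^(3/2) = -243 + 24*√3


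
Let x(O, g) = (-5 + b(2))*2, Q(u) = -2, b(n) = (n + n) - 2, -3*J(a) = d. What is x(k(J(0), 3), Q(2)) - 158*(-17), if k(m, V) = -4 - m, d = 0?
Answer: 2680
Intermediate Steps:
J(a) = 0 (J(a) = -⅓*0 = 0)
b(n) = -2 + 2*n (b(n) = 2*n - 2 = -2 + 2*n)
x(O, g) = -6 (x(O, g) = (-5 + (-2 + 2*2))*2 = (-5 + (-2 + 4))*2 = (-5 + 2)*2 = -3*2 = -6)
x(k(J(0), 3), Q(2)) - 158*(-17) = -6 - 158*(-17) = -6 + 2686 = 2680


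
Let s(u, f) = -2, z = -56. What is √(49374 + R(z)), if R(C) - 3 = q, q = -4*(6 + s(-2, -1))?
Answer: √49361 ≈ 222.17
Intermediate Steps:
q = -16 (q = -4*(6 - 2) = -4*4 = -16)
R(C) = -13 (R(C) = 3 - 16 = -13)
√(49374 + R(z)) = √(49374 - 13) = √49361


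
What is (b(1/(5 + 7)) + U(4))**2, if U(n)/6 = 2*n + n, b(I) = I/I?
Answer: 5329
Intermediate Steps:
b(I) = 1
U(n) = 18*n (U(n) = 6*(2*n + n) = 6*(3*n) = 18*n)
(b(1/(5 + 7)) + U(4))**2 = (1 + 18*4)**2 = (1 + 72)**2 = 73**2 = 5329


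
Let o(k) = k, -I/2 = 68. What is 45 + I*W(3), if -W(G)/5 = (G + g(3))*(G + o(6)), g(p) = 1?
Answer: 24525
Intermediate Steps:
I = -136 (I = -2*68 = -136)
W(G) = -5*(1 + G)*(6 + G) (W(G) = -5*(G + 1)*(G + 6) = -5*(1 + G)*(6 + G))
45 + I*W(3) = 45 - 136*(-30 - 35*3 - 5*3²) = 45 - 136*(-30 - 105 - 5*9) = 45 - 136*(-30 - 105 - 45) = 45 - 136*(-180) = 45 + 24480 = 24525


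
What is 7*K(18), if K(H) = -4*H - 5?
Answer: -539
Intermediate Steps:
K(H) = -5 - 4*H
7*K(18) = 7*(-5 - 4*18) = 7*(-5 - 72) = 7*(-77) = -539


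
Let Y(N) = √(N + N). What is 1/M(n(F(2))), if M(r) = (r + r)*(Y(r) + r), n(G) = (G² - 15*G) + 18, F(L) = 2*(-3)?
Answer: 1/40896 - √2/490752 ≈ 2.1571e-5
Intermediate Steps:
Y(N) = √2*√N (Y(N) = √(2*N) = √2*√N)
F(L) = -6
n(G) = 18 + G² - 15*G
M(r) = 2*r*(r + √2*√r) (M(r) = (r + r)*(√2*√r + r) = (2*r)*(r + √2*√r) = 2*r*(r + √2*√r))
1/M(n(F(2))) = 1/(2*(18 + (-6)² - 15*(-6))*((18 + (-6)² - 15*(-6)) + √2*√(18 + (-6)² - 15*(-6)))) = 1/(2*(18 + 36 + 90)*((18 + 36 + 90) + √2*√(18 + 36 + 90))) = 1/(2*144*(144 + √2*√144)) = 1/(2*144*(144 + √2*12)) = 1/(2*144*(144 + 12*√2)) = 1/(41472 + 3456*√2)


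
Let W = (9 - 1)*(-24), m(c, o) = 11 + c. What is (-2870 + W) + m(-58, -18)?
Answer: -3109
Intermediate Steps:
W = -192 (W = 8*(-24) = -192)
(-2870 + W) + m(-58, -18) = (-2870 - 192) + (11 - 58) = -3062 - 47 = -3109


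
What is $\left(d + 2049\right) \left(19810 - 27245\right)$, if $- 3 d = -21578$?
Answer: $- \frac{206135375}{3} \approx -6.8712 \cdot 10^{7}$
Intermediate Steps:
$d = \frac{21578}{3}$ ($d = \left(- \frac{1}{3}\right) \left(-21578\right) = \frac{21578}{3} \approx 7192.7$)
$\left(d + 2049\right) \left(19810 - 27245\right) = \left(\frac{21578}{3} + 2049\right) \left(19810 - 27245\right) = \frac{27725 \left(19810 - 27245\right)}{3} = \frac{27725}{3} \left(-7435\right) = - \frac{206135375}{3}$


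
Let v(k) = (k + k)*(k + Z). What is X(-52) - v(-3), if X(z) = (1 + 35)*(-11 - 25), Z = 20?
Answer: -1194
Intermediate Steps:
X(z) = -1296 (X(z) = 36*(-36) = -1296)
v(k) = 2*k*(20 + k) (v(k) = (k + k)*(k + 20) = (2*k)*(20 + k) = 2*k*(20 + k))
X(-52) - v(-3) = -1296 - 2*(-3)*(20 - 3) = -1296 - 2*(-3)*17 = -1296 - 1*(-102) = -1296 + 102 = -1194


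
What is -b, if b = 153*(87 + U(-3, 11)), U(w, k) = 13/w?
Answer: -12648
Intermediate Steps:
b = 12648 (b = 153*(87 + 13/(-3)) = 153*(87 + 13*(-1/3)) = 153*(87 - 13/3) = 153*(248/3) = 12648)
-b = -1*12648 = -12648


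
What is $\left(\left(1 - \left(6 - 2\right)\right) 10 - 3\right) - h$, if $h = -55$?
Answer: $22$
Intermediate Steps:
$\left(\left(1 - \left(6 - 2\right)\right) 10 - 3\right) - h = \left(\left(1 - \left(6 - 2\right)\right) 10 - 3\right) - -55 = \left(\left(1 - \left(6 - 2\right)\right) 10 - 3\right) + 55 = \left(\left(1 - 4\right) 10 - 3\right) + 55 = \left(\left(-3\right) 10 - 3\right) + 55 = \left(-30 - 3\right) + 55 = -33 + 55 = 22$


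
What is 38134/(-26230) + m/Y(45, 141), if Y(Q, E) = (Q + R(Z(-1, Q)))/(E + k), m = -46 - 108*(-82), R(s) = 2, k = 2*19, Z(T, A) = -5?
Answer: 20681327701/616405 ≈ 33552.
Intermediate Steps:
k = 38
m = 8810 (m = -46 + 8856 = 8810)
Y(Q, E) = (2 + Q)/(38 + E) (Y(Q, E) = (Q + 2)/(E + 38) = (2 + Q)/(38 + E))
38134/(-26230) + m/Y(45, 141) = 38134/(-26230) + 8810/(((2 + 45)/(38 + 141))) = 38134*(-1/26230) + 8810/((47/179)) = -19067/13115 + 8810/(((1/179)*47)) = -19067/13115 + 8810/(47/179) = -19067/13115 + 8810*(179/47) = -19067/13115 + 1576990/47 = 20681327701/616405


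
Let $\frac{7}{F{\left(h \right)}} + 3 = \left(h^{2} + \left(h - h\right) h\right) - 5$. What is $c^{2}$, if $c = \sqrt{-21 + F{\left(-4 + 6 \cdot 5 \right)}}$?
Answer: $- \frac{14021}{668} \approx -20.99$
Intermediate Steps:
$F{\left(h \right)} = \frac{7}{-8 + h^{2}}$ ($F{\left(h \right)} = \frac{7}{-3 - \left(5 - h^{2} - \left(h - h\right) h\right)} = \frac{7}{-3 + \left(\left(h^{2} + 0 h\right) - 5\right)} = \frac{7}{-3 + \left(\left(h^{2} + 0\right) - 5\right)} = \frac{7}{-3 + \left(h^{2} - 5\right)} = \frac{7}{-3 + \left(-5 + h^{2}\right)} = \frac{7}{-8 + h^{2}}$)
$c = \frac{i \sqrt{2341507}}{334}$ ($c = \sqrt{-21 + \frac{7}{-8 + \left(-4 + 6 \cdot 5\right)^{2}}} = \sqrt{-21 + \frac{7}{-8 + \left(-4 + 30\right)^{2}}} = \sqrt{-21 + \frac{7}{-8 + 26^{2}}} = \sqrt{-21 + \frac{7}{-8 + 676}} = \sqrt{-21 + \frac{7}{668}} = \sqrt{- \frac{14021}{668}} = \frac{i \sqrt{2341507}}{334} \approx 4.5814 i$)
$c^{2} = \left(\frac{i \sqrt{2341507}}{334}\right)^{2} = - \frac{14021}{668}$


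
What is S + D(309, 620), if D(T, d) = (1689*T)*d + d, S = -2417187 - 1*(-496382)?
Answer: 321658435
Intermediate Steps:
S = -1920805 (S = -2417187 + 496382 = -1920805)
D(T, d) = d + 1689*T*d (D(T, d) = 1689*T*d + d = d + 1689*T*d)
S + D(309, 620) = -1920805 + 620*(1 + 1689*309) = -1920805 + 620*(1 + 521901) = -1920805 + 620*521902 = -1920805 + 323579240 = 321658435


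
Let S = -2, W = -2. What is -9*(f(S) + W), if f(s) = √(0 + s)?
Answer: 18 - 9*I*√2 ≈ 18.0 - 12.728*I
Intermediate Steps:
f(s) = √s
-9*(f(S) + W) = -9*(√(-2) - 2) = -9*(I*√2 - 2) = -9*(-2 + I*√2) = 18 - 9*I*√2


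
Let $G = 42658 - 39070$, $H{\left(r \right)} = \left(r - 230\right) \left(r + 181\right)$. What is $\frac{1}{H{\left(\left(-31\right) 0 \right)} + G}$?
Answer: $- \frac{1}{38042} \approx -2.6287 \cdot 10^{-5}$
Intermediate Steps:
$H{\left(r \right)} = \left(-230 + r\right) \left(181 + r\right)$
$G = 3588$
$\frac{1}{H{\left(\left(-31\right) 0 \right)} + G} = \frac{1}{\left(-41630 + \left(\left(-31\right) 0\right)^{2} - 49 \left(\left(-31\right) 0\right)\right) + 3588} = \frac{1}{\left(-41630 + 0^{2} - 0\right) + 3588} = \frac{1}{\left(-41630 + 0 + 0\right) + 3588} = \frac{1}{-41630 + 3588} = \frac{1}{-38042} = - \frac{1}{38042}$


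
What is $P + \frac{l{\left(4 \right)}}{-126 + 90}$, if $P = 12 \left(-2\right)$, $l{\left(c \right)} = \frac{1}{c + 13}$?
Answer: $- \frac{14689}{612} \approx -24.002$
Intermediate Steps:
$l{\left(c \right)} = \frac{1}{13 + c}$
$P = -24$
$P + \frac{l{\left(4 \right)}}{-126 + 90} = -24 + \frac{1}{\left(-126 + 90\right) \left(13 + 4\right)} = -24 + \frac{1}{\left(-36\right) 17} = -24 - \frac{1}{612} = - \frac{14689}{612}$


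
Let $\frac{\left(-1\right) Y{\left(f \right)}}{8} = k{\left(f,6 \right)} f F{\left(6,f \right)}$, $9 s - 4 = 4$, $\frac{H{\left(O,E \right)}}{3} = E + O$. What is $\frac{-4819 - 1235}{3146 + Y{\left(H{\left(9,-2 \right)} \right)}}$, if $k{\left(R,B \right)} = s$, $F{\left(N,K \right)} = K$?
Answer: $- \frac{3027}{5} \approx -605.4$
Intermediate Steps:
$H{\left(O,E \right)} = 3 E + 3 O$ ($H{\left(O,E \right)} = 3 \left(E + O\right) = 3 E + 3 O$)
$s = \frac{8}{9}$ ($s = \frac{4}{9} + \frac{1}{9} \cdot 4 = \frac{4}{9} + \frac{4}{9} = \frac{8}{9} \approx 0.88889$)
$k{\left(R,B \right)} = \frac{8}{9}$
$Y{\left(f \right)} = - \frac{64 f^{2}}{9}$ ($Y{\left(f \right)} = - 8 \frac{8 f}{9} f = - 8 \frac{8 f^{2}}{9} = - \frac{64 f^{2}}{9}$)
$\frac{-4819 - 1235}{3146 + Y{\left(H{\left(9,-2 \right)} \right)}} = \frac{-4819 - 1235}{3146 - \frac{64 \left(3 \left(-2\right) + 3 \cdot 9\right)^{2}}{9}} = - \frac{6054}{3146 - \frac{64 \left(-6 + 27\right)^{2}}{9}} = - \frac{6054}{3146 - \frac{64 \cdot 21^{2}}{9}} = - \frac{6054}{3146 - 3136} = - \frac{6054}{10} = \left(-6054\right) \frac{1}{10} = - \frac{3027}{5}$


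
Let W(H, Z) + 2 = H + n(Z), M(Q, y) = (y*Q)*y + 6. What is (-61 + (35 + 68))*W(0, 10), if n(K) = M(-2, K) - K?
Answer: -8652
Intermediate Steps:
M(Q, y) = 6 + Q*y**2 (M(Q, y) = (Q*y)*y + 6 = Q*y**2 + 6 = 6 + Q*y**2)
n(K) = 6 - K - 2*K**2 (n(K) = (6 - 2*K**2) - K = 6 - K - 2*K**2)
W(H, Z) = 4 + H - Z - 2*Z**2 (W(H, Z) = -2 + (H + (6 - Z - 2*Z**2)) = -2 + (6 + H - Z - 2*Z**2) = 4 + H - Z - 2*Z**2)
(-61 + (35 + 68))*W(0, 10) = (-61 + (35 + 68))*(4 + 0 - 1*10 - 2*10**2) = (-61 + 103)*(4 + 0 - 10 - 2*100) = 42*(4 + 0 - 10 - 200) = 42*(-206) = -8652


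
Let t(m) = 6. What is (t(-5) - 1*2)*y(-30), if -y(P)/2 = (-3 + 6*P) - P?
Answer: 1224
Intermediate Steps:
y(P) = 6 - 10*P (y(P) = -2*((-3 + 6*P) - P) = -2*(-3 + 5*P) = 6 - 10*P)
(t(-5) - 1*2)*y(-30) = (6 - 1*2)*(6 - 10*(-30)) = (6 - 2)*(6 + 300) = 4*306 = 1224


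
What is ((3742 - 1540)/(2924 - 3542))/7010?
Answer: -367/722030 ≈ -0.00050829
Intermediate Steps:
((3742 - 1540)/(2924 - 3542))/7010 = (2202/(-618))*(1/7010) = (2202*(-1/618))*(1/7010) = -367/103*1/7010 = -367/722030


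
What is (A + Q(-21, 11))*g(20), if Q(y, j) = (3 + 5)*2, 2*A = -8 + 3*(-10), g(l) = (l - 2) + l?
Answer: -114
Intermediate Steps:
g(l) = -2 + 2*l (g(l) = (-2 + l) + l = -2 + 2*l)
A = -19 (A = (-8 + 3*(-10))/2 = (-8 - 30)/2 = (½)*(-38) = -19)
Q(y, j) = 16 (Q(y, j) = 8*2 = 16)
(A + Q(-21, 11))*g(20) = (-19 + 16)*(-2 + 2*20) = -3*(-2 + 40) = -3*38 = -114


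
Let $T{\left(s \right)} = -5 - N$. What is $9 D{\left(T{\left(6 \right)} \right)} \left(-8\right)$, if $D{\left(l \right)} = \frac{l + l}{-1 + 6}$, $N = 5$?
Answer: $288$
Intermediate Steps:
$T{\left(s \right)} = -10$ ($T{\left(s \right)} = -5 - 5 = -10$)
$D{\left(l \right)} = \frac{2 l}{5}$
$9 D{\left(T{\left(6 \right)} \right)} \left(-8\right) = 9 \cdot \frac{2}{5} \left(-10\right) \left(-8\right) = 9 \left(-4\right) \left(-8\right) = \left(-36\right) \left(-8\right) = 288$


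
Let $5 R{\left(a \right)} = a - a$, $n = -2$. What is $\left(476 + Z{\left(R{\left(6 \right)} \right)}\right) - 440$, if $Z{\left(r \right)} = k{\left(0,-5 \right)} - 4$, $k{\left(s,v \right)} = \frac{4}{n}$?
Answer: $30$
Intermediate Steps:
$k{\left(s,v \right)} = -2$ ($k{\left(s,v \right)} = \frac{4}{-2} = 4 \left(- \frac{1}{2}\right) = -2$)
$R{\left(a \right)} = 0$ ($R{\left(a \right)} = \frac{a - a}{5} = \frac{1}{5} \cdot 0 = 0$)
$Z{\left(r \right)} = -6$ ($Z{\left(r \right)} = -2 - 4 = -6$)
$\left(476 + Z{\left(R{\left(6 \right)} \right)}\right) - 440 = \left(476 - 6\right) - 440 = 470 - 440 = 30$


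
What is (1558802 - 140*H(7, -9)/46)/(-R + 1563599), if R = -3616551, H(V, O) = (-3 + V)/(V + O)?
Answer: 17926293/59571725 ≈ 0.30092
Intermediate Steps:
H(V, O) = (-3 + V)/(O + V)
(1558802 - 140*H(7, -9)/46)/(-R + 1563599) = (1558802 - 140*(-3 + 7)/(-9 + 7)/46)/(-1*(-3616551) + 1563599) = (1558802 - 140*4/(-2)*(1/46))/(3616551 + 1563599) = (1558802 - (-70)*4*(1/46))/5180150 = (1558802 - 140*(-2)*(1/46))*(1/5180150) = (1558802 + 280*(1/46))*(1/5180150) = (1558802 + 140/23)*(1/5180150) = (35852586/23)*(1/5180150) = 17926293/59571725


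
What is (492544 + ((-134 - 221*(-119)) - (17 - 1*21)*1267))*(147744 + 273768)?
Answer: 220778290824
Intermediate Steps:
(492544 + ((-134 - 221*(-119)) - (17 - 1*21)*1267))*(147744 + 273768) = (492544 + ((-134 + 26299) - (17 - 21)*1267))*421512 = (492544 + (26165 - (-4)*1267))*421512 = (492544 + (26165 - 1*(-5068)))*421512 = (492544 + (26165 + 5068))*421512 = (492544 + 31233)*421512 = 523777*421512 = 220778290824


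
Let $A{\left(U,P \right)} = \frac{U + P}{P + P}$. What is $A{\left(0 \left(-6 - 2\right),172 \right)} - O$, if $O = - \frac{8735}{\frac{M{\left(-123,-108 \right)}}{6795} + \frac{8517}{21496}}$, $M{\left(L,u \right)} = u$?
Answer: $\frac{283535187983}{12344766} \approx 22968.0$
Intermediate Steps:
$A{\left(U,P \right)} = \frac{P + U}{2 P}$
$O = - \frac{141764507800}{6172383}$ ($O = - \frac{8735}{- \frac{108}{6795} + \frac{8517}{21496}} = - \frac{8735}{\left(-108\right) \frac{1}{6795} + 8517 \cdot \frac{1}{21496}} = - \frac{8735}{- \frac{12}{755} + \frac{8517}{21496}} = - \frac{8735}{\frac{6172383}{16229480}} = \left(-8735\right) \frac{16229480}{6172383} = - \frac{141764507800}{6172383} \approx -22968.0$)
$A{\left(0 \left(-6 - 2\right),172 \right)} - O = \frac{172 + 0 \left(-6 - 2\right)}{2 \cdot 172} - - \frac{141764507800}{6172383} = \frac{1}{2} \cdot \frac{1}{172} \left(172 + 0 \left(-8\right)\right) + \frac{141764507800}{6172383} = \frac{1}{2} \cdot \frac{1}{172} \left(172 + 0\right) + \frac{141764507800}{6172383} = \frac{1}{2} \cdot \frac{1}{172} \cdot 172 + \frac{141764507800}{6172383} = \frac{1}{2} + \frac{141764507800}{6172383} = \frac{283535187983}{12344766}$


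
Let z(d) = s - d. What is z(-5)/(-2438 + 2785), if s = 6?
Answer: 11/347 ≈ 0.031700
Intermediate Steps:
z(d) = 6 - d
z(-5)/(-2438 + 2785) = (6 - 1*(-5))/(-2438 + 2785) = (6 + 5)/347 = 11*(1/347) = 11/347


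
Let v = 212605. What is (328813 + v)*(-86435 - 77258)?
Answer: -88626336674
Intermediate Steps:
(328813 + v)*(-86435 - 77258) = (328813 + 212605)*(-86435 - 77258) = 541418*(-163693) = -88626336674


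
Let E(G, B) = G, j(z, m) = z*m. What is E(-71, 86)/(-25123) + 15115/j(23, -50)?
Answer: -75930499/5778290 ≈ -13.141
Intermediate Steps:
j(z, m) = m*z
E(-71, 86)/(-25123) + 15115/j(23, -50) = -71/(-25123) + 15115/((-50*23)) = -71*(-1/25123) + 15115/(-1150) = 71/25123 + 15115*(-1/1150) = 71/25123 - 3023/230 = -75930499/5778290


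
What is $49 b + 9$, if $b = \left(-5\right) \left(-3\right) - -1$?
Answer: $793$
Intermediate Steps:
$b = 16$ ($b = 15 + \left(-3 + 4\right) = 15 + 1 = 16$)
$49 b + 9 = 49 \cdot 16 + 9 = 784 + 9 = 793$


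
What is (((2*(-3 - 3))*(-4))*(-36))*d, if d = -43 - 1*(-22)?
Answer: 36288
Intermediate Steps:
d = -21 (d = -43 + 22 = -21)
(((2*(-3 - 3))*(-4))*(-36))*d = (((2*(-3 - 3))*(-4))*(-36))*(-21) = (((2*(-6))*(-4))*(-36))*(-21) = (-12*(-4)*(-36))*(-21) = (48*(-36))*(-21) = -1728*(-21) = 36288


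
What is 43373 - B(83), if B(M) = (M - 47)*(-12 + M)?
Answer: 40817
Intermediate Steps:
B(M) = (-47 + M)*(-12 + M)
43373 - B(83) = 43373 - (564 + 83**2 - 59*83) = 43373 - (564 + 6889 - 4897) = 43373 - 1*2556 = 43373 - 2556 = 40817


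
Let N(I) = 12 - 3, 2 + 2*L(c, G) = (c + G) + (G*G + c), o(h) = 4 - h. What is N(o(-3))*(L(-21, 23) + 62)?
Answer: 2844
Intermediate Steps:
L(c, G) = -1 + c + G/2 + G²/2 (L(c, G) = -1 + ((c + G) + (G*G + c))/2 = -1 + ((G + c) + (G² + c))/2 = -1 + ((G + c) + (c + G²))/2 = -1 + (G + G² + 2*c)/2 = -1 + (c + G/2 + G²/2) = -1 + c + G/2 + G²/2)
N(I) = 9
N(o(-3))*(L(-21, 23) + 62) = 9*((-1 - 21 + (½)*23 + (½)*23²) + 62) = 9*((-1 - 21 + 23/2 + (½)*529) + 62) = 9*((-1 - 21 + 23/2 + 529/2) + 62) = 9*(254 + 62) = 9*316 = 2844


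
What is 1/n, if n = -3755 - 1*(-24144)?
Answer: 1/20389 ≈ 4.9046e-5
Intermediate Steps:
n = 20389 (n = -3755 + 24144 = 20389)
1/n = 1/20389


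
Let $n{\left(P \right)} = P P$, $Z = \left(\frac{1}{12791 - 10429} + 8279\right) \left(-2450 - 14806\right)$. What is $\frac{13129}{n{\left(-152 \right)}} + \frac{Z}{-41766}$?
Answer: $\frac{34199708361623}{9996664256} \approx 3421.1$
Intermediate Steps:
$Z = - \frac{168720531372}{1181}$ ($Z = \left(\frac{1}{2362} + 8279\right) \left(-17256\right) = \frac{19554999}{2362} \left(-17256\right) = - \frac{168720531372}{1181} \approx -1.4286 \cdot 10^{8}$)
$n{\left(P \right)} = P^{2}$
$\frac{13129}{n{\left(-152 \right)}} + \frac{Z}{-41766} = \frac{13129}{\left(-152\right)^{2}} - \frac{168720531372}{1181 \left(-41766\right)} = \frac{13129}{23104} - - \frac{28120088562}{8220941} = 13129 \cdot \frac{1}{23104} + \frac{28120088562}{8220941} = \frac{691}{1216} + \frac{28120088562}{8220941} = \frac{34199708361623}{9996664256}$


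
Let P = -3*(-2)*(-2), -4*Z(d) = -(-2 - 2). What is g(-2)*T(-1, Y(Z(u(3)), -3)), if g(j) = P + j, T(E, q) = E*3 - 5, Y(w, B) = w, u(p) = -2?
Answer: 112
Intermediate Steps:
Z(d) = -1 (Z(d) = -(-1)*(-2 - 2)/4 = -(-1)*(-4)/4 = -¼*4 = -1)
P = -12 (P = 6*(-2) = -12)
T(E, q) = -5 + 3*E (T(E, q) = 3*E - 5 = -5 + 3*E)
g(j) = -12 + j
g(-2)*T(-1, Y(Z(u(3)), -3)) = (-12 - 2)*(-5 + 3*(-1)) = -14*(-5 - 3) = -14*(-8) = 112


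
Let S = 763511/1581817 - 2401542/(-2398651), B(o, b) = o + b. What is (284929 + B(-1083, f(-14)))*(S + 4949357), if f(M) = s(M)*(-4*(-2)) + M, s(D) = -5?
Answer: 5329326914447111877305248/3794226928867 ≈ 1.4046e+12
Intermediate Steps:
f(M) = -40 + M (f(M) = -(-20)*(-2) + M = -5*8 + M = -40 + M)
B(o, b) = b + o
S = 5630196385475/3794226928867 (S = 763511*(1/1581817) - 2401542*(-1/2398651) = 763511/1581817 + 2401542/2398651 = 5630196385475/3794226928867 ≈ 1.4839)
(284929 + B(-1083, f(-14)))*(S + 4949357) = (284929 + ((-40 - 14) - 1083))*(5630196385475/3794226928867 + 4949357) = (284929 + (-54 - 1083))*(18778989240172773994/3794226928867) = (284929 - 1137)*(18778989240172773994/3794226928867) = 283792*(18778989240172773994/3794226928867) = 5329326914447111877305248/3794226928867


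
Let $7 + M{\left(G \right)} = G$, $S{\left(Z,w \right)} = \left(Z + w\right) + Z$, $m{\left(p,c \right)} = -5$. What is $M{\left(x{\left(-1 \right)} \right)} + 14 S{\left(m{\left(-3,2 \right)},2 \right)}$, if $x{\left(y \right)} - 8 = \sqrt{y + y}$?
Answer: $-111 + i \sqrt{2} \approx -111.0 + 1.4142 i$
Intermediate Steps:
$x{\left(y \right)} = 8 + \sqrt{2} \sqrt{y}$ ($x{\left(y \right)} = 8 + \sqrt{y + y} = 8 + \sqrt{2 y} = 8 + \sqrt{2} \sqrt{y}$)
$S{\left(Z,w \right)} = w + 2 Z$
$M{\left(G \right)} = -7 + G$
$M{\left(x{\left(-1 \right)} \right)} + 14 S{\left(m{\left(-3,2 \right)},2 \right)} = \left(-7 + \left(8 + \sqrt{2} \sqrt{-1}\right)\right) + 14 \left(2 + 2 \left(-5\right)\right) = \left(-7 + \left(8 + \sqrt{2} i\right)\right) + 14 \left(2 - 10\right) = \left(-7 + \left(8 + i \sqrt{2}\right)\right) + 14 \left(-8\right) = \left(1 + i \sqrt{2}\right) - 112 = -111 + i \sqrt{2}$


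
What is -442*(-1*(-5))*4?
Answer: -8840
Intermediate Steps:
-442*(-1*(-5))*4 = -2210*4 = -442*20 = -8840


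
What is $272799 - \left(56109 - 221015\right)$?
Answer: $437705$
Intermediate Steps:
$272799 - \left(56109 - 221015\right) = 272799 - -164906 = 272799 + 164906 = 437705$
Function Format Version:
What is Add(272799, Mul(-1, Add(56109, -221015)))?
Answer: 437705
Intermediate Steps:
Add(272799, Mul(-1, Add(56109, -221015))) = Add(272799, Mul(-1, -164906)) = Add(272799, 164906) = 437705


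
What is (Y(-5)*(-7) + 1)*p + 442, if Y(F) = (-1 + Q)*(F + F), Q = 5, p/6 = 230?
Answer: 388222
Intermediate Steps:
p = 1380 (p = 6*230 = 1380)
Y(F) = 8*F (Y(F) = (-1 + 5)*(F + F) = 4*(2*F) = 8*F)
(Y(-5)*(-7) + 1)*p + 442 = ((8*(-5))*(-7) + 1)*1380 + 442 = (-40*(-7) + 1)*1380 + 442 = (280 + 1)*1380 + 442 = 281*1380 + 442 = 387780 + 442 = 388222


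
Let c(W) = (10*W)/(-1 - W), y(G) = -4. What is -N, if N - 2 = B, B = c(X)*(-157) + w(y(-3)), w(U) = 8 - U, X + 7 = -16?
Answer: -18209/11 ≈ -1655.4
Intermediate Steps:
X = -23 (X = -7 - 16 = -23)
c(W) = 10*W/(-1 - W)
B = 18187/11 (B = -10*(-23)/(1 - 23)*(-157) + (8 - 1*(-4)) = -10*(-23)/(-22)*(-157) + (8 + 4) = -10*(-23)*(-1/22)*(-157) + 12 = -115/11*(-157) + 12 = 18055/11 + 12 = 18187/11 ≈ 1653.4)
N = 18209/11 (N = 2 + 18187/11 = 18209/11 ≈ 1655.4)
-N = -1*18209/11 = -18209/11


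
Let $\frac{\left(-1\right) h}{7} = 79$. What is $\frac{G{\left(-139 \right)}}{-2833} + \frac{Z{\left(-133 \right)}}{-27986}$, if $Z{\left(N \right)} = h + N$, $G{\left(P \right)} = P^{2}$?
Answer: $- \frac{38483862}{5663167} \approx -6.7955$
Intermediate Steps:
$h = -553$ ($h = \left(-7\right) 79 = -553$)
$Z{\left(N \right)} = -553 + N$
$\frac{G{\left(-139 \right)}}{-2833} + \frac{Z{\left(-133 \right)}}{-27986} = \frac{\left(-139\right)^{2}}{-2833} + \frac{-553 - 133}{-27986} = 19321 \left(- \frac{1}{2833}\right) - - \frac{49}{1999} = - \frac{19321}{2833} + \frac{49}{1999} = - \frac{38483862}{5663167}$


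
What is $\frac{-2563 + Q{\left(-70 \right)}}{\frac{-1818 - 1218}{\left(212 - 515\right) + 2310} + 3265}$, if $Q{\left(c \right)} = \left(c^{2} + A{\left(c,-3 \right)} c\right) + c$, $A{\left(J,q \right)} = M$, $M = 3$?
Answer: $\frac{1376133}{2183273} \approx 0.63031$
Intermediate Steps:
$A{\left(J,q \right)} = 3$
$Q{\left(c \right)} = c^{2} + 4 c$ ($Q{\left(c \right)} = \left(c^{2} + 3 c\right) + c = c^{2} + 4 c$)
$\frac{-2563 + Q{\left(-70 \right)}}{\frac{-1818 - 1218}{\left(212 - 515\right) + 2310} + 3265} = \frac{-2563 - 70 \left(4 - 70\right)}{\frac{-1818 - 1218}{\left(212 - 515\right) + 2310} + 3265} = \frac{-2563 - -4620}{- \frac{3036}{\left(212 - 515\right) + 2310} + 3265} = \frac{-2563 + 4620}{- \frac{3036}{-303 + 2310} + 3265} = \frac{2057}{- \frac{3036}{2007} + 3265} = \frac{2057}{\left(-3036\right) \frac{1}{2007} + 3265} = \frac{2057}{- \frac{1012}{669} + 3265} = \frac{2057}{\frac{2183273}{669}} = 2057 \cdot \frac{669}{2183273} = \frac{1376133}{2183273}$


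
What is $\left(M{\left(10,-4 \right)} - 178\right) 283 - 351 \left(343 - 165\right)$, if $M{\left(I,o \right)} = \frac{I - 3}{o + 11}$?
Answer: $-112569$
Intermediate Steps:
$M{\left(I,o \right)} = \frac{-3 + I}{11 + o}$
$\left(M{\left(10,-4 \right)} - 178\right) 283 - 351 \left(343 - 165\right) = \left(\frac{-3 + 10}{11 - 4} - 178\right) 283 - 351 \left(343 - 165\right) = \left(\frac{1}{7} \cdot 7 - 178\right) 283 - 351 \cdot 178 = \left(\frac{1}{7} \cdot 7 - 178\right) 283 - 62478 = \left(1 - 178\right) 283 - 62478 = \left(-177\right) 283 - 62478 = -50091 - 62478 = -112569$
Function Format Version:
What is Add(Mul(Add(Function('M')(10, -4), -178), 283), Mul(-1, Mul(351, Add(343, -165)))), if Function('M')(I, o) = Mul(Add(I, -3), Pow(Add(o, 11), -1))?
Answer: -112569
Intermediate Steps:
Function('M')(I, o) = Mul(Pow(Add(11, o), -1), Add(-3, I)) (Function('M')(I, o) = Mul(Add(-3, I), Pow(Add(11, o), -1)) = Mul(Pow(Add(11, o), -1), Add(-3, I)))
Add(Mul(Add(Function('M')(10, -4), -178), 283), Mul(-1, Mul(351, Add(343, -165)))) = Add(Mul(Add(Mul(Pow(Add(11, -4), -1), Add(-3, 10)), -178), 283), Mul(-1, Mul(351, Add(343, -165)))) = Add(Mul(Add(Mul(Pow(7, -1), 7), -178), 283), Mul(-1, Mul(351, 178))) = Add(Mul(Add(Mul(Rational(1, 7), 7), -178), 283), Mul(-1, 62478)) = Add(Mul(Add(1, -178), 283), -62478) = Add(Mul(-177, 283), -62478) = Add(-50091, -62478) = -112569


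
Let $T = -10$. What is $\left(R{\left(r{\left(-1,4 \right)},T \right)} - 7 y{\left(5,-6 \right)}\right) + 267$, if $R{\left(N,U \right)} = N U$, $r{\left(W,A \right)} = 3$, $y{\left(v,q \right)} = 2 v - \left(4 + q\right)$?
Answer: $153$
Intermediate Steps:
$y{\left(v,q \right)} = -4 - q + 2 v$
$\left(R{\left(r{\left(-1,4 \right)},T \right)} - 7 y{\left(5,-6 \right)}\right) + 267 = \left(3 \left(-10\right) - 7 \left(-4 - -6 + 2 \cdot 5\right)\right) + 267 = \left(-30 - 7 \left(-4 + 6 + 10\right)\right) + 267 = \left(-30 - 84\right) + 267 = -114 + 267 = 153$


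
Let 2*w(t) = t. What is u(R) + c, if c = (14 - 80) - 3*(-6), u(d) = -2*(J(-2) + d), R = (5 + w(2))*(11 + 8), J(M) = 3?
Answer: -282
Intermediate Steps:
w(t) = t/2
R = 114 (R = (5 + (½)*2)*(11 + 8) = (5 + 1)*19 = 6*19 = 114)
u(d) = -6 - 2*d (u(d) = -2*(3 + d) = -6 - 2*d)
c = -48 (c = -66 + 18 = -48)
u(R) + c = (-6 - 2*114) - 48 = (-6 - 228) - 48 = -234 - 48 = -282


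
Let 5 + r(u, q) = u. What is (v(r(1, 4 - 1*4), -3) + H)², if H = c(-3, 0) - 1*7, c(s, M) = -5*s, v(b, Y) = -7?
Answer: 1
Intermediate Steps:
r(u, q) = -5 + u
H = 8 (H = -5*(-3) - 1*7 = 15 - 7 = 8)
(v(r(1, 4 - 1*4), -3) + H)² = (-7 + 8)² = 1² = 1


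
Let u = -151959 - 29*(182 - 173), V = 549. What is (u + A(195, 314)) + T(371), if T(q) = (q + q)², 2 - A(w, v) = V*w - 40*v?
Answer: 303851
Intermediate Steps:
A(w, v) = 2 - 549*w + 40*v (A(w, v) = 2 - (549*w - 40*v) = 2 - (-40*v + 549*w) = 2 + (-549*w + 40*v) = 2 - 549*w + 40*v)
T(q) = 4*q² (T(q) = (2*q)² = 4*q²)
u = -152220 (u = -151959 - 29*9 = -151959 - 261 = -152220)
(u + A(195, 314)) + T(371) = (-152220 + (2 - 549*195 + 40*314)) + 4*371² = (-152220 + (2 - 107055 + 12560)) + 4*137641 = (-152220 - 94493) + 550564 = -246713 + 550564 = 303851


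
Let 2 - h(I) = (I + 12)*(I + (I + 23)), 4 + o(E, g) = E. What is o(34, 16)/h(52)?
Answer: -15/4063 ≈ -0.0036919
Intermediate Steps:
o(E, g) = -4 + E
h(I) = 2 - (12 + I)*(23 + 2*I) (h(I) = 2 - (I + 12)*(I + (I + 23)) = 2 - (12 + I)*(I + (23 + I)) = 2 - (12 + I)*(23 + 2*I))
o(34, 16)/h(52) = (-4 + 34)/(-274 - 47*52 - 2*52²) = 30/(-274 - 2444 - 2*2704) = 30/(-274 - 2444 - 5408) = 30/(-8126) = 30*(-1/8126) = -15/4063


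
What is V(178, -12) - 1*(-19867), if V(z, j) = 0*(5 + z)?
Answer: 19867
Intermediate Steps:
V(z, j) = 0
V(178, -12) - 1*(-19867) = 0 - 1*(-19867) = 0 + 19867 = 19867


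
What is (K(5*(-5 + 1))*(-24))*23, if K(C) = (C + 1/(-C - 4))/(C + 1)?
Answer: -22011/38 ≈ -579.24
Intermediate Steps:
K(C) = (C + 1/(-4 - C))/(1 + C)
(K(5*(-5 + 1))*(-24))*23 = (((-1 + (5*(-5 + 1))² + 4*(5*(-5 + 1)))/(4 + (5*(-5 + 1))² + 5*(5*(-5 + 1))))*(-24))*23 = (((-1 + (5*(-4))² + 4*(5*(-4)))/(4 + (5*(-4))² + 5*(5*(-4))))*(-24))*23 = (((-1 + (-20)² + 4*(-20))/(4 + (-20)² + 5*(-20)))*(-24))*23 = (((-1 + 400 - 80)/(4 + 400 - 100))*(-24))*23 = ((319/304)*(-24))*23 = -957/38*23 = -22011/38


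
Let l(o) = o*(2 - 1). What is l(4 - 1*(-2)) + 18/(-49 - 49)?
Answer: 285/49 ≈ 5.8163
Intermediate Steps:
l(o) = o (l(o) = o*1 = o)
l(4 - 1*(-2)) + 18/(-49 - 49) = (4 - 1*(-2)) + 18/(-49 - 49) = (4 + 2) + 18/(-98) = 6 - 1/98*18 = 6 - 9/49 = 285/49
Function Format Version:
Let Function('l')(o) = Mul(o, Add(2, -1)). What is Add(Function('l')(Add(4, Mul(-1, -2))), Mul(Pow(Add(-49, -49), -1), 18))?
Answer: Rational(285, 49) ≈ 5.8163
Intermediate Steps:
Function('l')(o) = o (Function('l')(o) = Mul(o, 1) = o)
Add(Function('l')(Add(4, Mul(-1, -2))), Mul(Pow(Add(-49, -49), -1), 18)) = Add(Add(4, Mul(-1, -2)), Mul(Pow(Add(-49, -49), -1), 18)) = Add(Add(4, 2), Mul(Pow(-98, -1), 18)) = Add(6, Mul(Rational(-1, 98), 18)) = Add(6, Rational(-9, 49)) = Rational(285, 49)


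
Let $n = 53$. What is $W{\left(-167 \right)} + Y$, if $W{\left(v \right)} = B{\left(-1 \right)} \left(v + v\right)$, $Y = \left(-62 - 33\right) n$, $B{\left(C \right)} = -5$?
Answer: $-3365$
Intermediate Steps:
$Y = -5035$ ($Y = \left(-62 - 33\right) 53 = \left(-95\right) 53 = -5035$)
$W{\left(v \right)} = - 10 v$ ($W{\left(v \right)} = - 5 \left(v + v\right) = - 5 \cdot 2 v = - 10 v$)
$W{\left(-167 \right)} + Y = \left(-10\right) \left(-167\right) - 5035 = 1670 - 5035 = -3365$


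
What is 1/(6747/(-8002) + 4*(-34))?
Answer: -8002/1095019 ≈ -0.0073076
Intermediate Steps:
1/(6747/(-8002) + 4*(-34)) = 1/(6747*(-1/8002) - 136) = 1/(-6747/8002 - 136) = 1/(-1095019/8002) = -8002/1095019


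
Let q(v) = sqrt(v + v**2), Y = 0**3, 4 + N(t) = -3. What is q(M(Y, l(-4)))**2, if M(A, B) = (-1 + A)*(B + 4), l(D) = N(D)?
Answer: 12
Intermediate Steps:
N(t) = -7 (N(t) = -4 - 3 = -7)
l(D) = -7
Y = 0
M(A, B) = (-1 + A)*(4 + B)
q(M(Y, l(-4)))**2 = (sqrt((-4 - 1*(-7) + 4*0 + 0*(-7))*(1 + (-4 - 1*(-7) + 4*0 + 0*(-7)))))**2 = (sqrt((-4 + 7 + 0 + 0)*(1 + (-4 + 7 + 0 + 0))))**2 = (sqrt(3*(1 + 3)))**2 = (sqrt(3*4))**2 = (sqrt(12))**2 = (2*sqrt(3))**2 = 12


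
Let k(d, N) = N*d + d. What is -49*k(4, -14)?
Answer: 2548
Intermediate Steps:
k(d, N) = d + N*d
-49*k(4, -14) = -196*(1 - 14) = -196*(-13) = -49*(-52) = 2548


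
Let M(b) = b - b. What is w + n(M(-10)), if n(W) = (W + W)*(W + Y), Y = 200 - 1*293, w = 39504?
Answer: 39504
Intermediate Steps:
Y = -93 (Y = 200 - 293 = -93)
M(b) = 0
n(W) = 2*W*(-93 + W) (n(W) = (W + W)*(W - 93) = (2*W)*(-93 + W) = 2*W*(-93 + W))
w + n(M(-10)) = 39504 + 2*0*(-93 + 0) = 39504 + 2*0*(-93) = 39504 + 0 = 39504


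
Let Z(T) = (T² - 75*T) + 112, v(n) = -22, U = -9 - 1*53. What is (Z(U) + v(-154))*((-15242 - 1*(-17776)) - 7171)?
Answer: -39804008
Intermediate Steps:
U = -62 (U = -9 - 53 = -62)
Z(T) = 112 + T² - 75*T
(Z(U) + v(-154))*((-15242 - 1*(-17776)) - 7171) = ((112 + (-62)² - 75*(-62)) - 22)*((-15242 - 1*(-17776)) - 7171) = ((112 + 3844 + 4650) - 22)*((-15242 + 17776) - 7171) = (8606 - 22)*(2534 - 7171) = 8584*(-4637) = -39804008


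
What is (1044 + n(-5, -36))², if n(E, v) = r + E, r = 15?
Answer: 1110916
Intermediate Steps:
n(E, v) = 15 + E
(1044 + n(-5, -36))² = (1044 + (15 - 5))² = (1044 + 10)² = 1054² = 1110916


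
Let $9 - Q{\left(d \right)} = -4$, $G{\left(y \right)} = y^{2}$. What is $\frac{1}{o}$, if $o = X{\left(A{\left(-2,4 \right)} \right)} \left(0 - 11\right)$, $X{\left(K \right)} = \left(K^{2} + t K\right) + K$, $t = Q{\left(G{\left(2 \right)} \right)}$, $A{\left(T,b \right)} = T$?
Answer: $\frac{1}{264} \approx 0.0037879$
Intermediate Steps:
$Q{\left(d \right)} = 13$ ($Q{\left(d \right)} = 9 - -4 = 9 + 4 = 13$)
$t = 13$
$X{\left(K \right)} = K^{2} + 14 K$ ($X{\left(K \right)} = \left(K^{2} + 13 K\right) + K = K^{2} + 14 K$)
$o = 264$ ($o = - 2 \left(14 - 2\right) \left(0 - 11\right) = \left(-2\right) 12 \left(-11\right) = \left(-24\right) \left(-11\right) = 264$)
$\frac{1}{o} = \frac{1}{264}$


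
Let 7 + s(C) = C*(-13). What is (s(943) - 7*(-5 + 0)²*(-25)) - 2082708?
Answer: -2090599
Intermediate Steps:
s(C) = -7 - 13*C (s(C) = -7 + C*(-13) = -7 - 13*C)
(s(943) - 7*(-5 + 0)²*(-25)) - 2082708 = ((-7 - 13*943) - 7*(-5 + 0)²*(-25)) - 2082708 = ((-7 - 12259) - 7*(-5)²*(-25)) - 2082708 = (-12266 - 7*25*(-25)) - 2082708 = (-12266 - 175*(-25)) - 2082708 = (-12266 + 4375) - 2082708 = -7891 - 2082708 = -2090599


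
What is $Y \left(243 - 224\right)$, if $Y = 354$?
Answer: $6726$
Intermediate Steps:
$Y \left(243 - 224\right) = 354 \left(243 - 224\right) = 354 \cdot 19 = 6726$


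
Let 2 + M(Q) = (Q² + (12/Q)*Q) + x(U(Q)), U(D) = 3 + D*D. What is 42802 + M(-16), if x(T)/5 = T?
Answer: 44363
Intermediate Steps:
U(D) = 3 + D²
x(T) = 5*T
M(Q) = 25 + 6*Q² (M(Q) = -2 + ((Q² + (12/Q)*Q) + 5*(3 + Q²)) = -2 + ((Q² + 12) + (15 + 5*Q²)) = -2 + ((12 + Q²) + (15 + 5*Q²)) = -2 + (27 + 6*Q²) = 25 + 6*Q²)
42802 + M(-16) = 42802 + (25 + 6*(-16)²) = 42802 + (25 + 6*256) = 42802 + (25 + 1536) = 42802 + 1561 = 44363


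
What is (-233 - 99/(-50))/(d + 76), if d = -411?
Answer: 11551/16750 ≈ 0.68961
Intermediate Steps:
(-233 - 99/(-50))/(d + 76) = (-233 - 99/(-50))/(-411 + 76) = (-233 - 99*(-1/50))/(-335) = (-233 + 99/50)*(-1/335) = -11551/50*(-1/335) = 11551/16750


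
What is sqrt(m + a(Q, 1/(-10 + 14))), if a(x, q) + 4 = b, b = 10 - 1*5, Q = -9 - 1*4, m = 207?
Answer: 4*sqrt(13) ≈ 14.422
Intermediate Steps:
Q = -13 (Q = -9 - 4 = -13)
b = 5 (b = 10 - 5 = 5)
a(x, q) = 1 (a(x, q) = -4 + 5 = 1)
sqrt(m + a(Q, 1/(-10 + 14))) = sqrt(207 + 1) = sqrt(208) = 4*sqrt(13)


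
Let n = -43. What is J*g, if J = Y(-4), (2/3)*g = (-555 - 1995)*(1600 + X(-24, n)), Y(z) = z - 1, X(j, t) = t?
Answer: 29777625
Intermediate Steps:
Y(z) = -1 + z
g = -5955525 (g = 3*((-555 - 1995)*(1600 - 43))/2 = 3*(-2550*1557)/2 = (3/2)*(-3970350) = -5955525)
J = -5 (J = -1 - 4 = -5)
J*g = -5*(-5955525) = 29777625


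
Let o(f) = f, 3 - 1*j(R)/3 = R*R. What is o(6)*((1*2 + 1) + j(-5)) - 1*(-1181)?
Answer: 803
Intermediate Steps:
j(R) = 9 - 3*R² (j(R) = 9 - 3*R*R = 9 - 3*R²)
o(6)*((1*2 + 1) + j(-5)) - 1*(-1181) = 6*((1*2 + 1) + (9 - 3*(-5)²)) - 1*(-1181) = 6*((2 + 1) + (9 - 3*25)) + 1181 = 6*(3 + (9 - 75)) + 1181 = 6*(3 - 66) + 1181 = 6*(-63) + 1181 = -378 + 1181 = 803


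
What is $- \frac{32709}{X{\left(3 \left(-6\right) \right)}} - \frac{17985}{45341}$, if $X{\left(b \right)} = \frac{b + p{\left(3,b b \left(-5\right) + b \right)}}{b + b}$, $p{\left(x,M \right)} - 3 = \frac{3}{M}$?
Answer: $- \frac{29151150478599}{371388131} \approx -78492.0$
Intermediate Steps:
$p{\left(x,M \right)} = 3 + \frac{3}{M}$
$X{\left(b \right)} = \frac{3 + b + \frac{3}{b - 5 b^{2}}}{2 b}$ ($X{\left(b \right)} = \frac{b + \left(3 + \frac{3}{b b \left(-5\right) + b}\right)}{b + b} = \frac{b + \left(3 + \frac{3}{b^{2} \left(-5\right) + b}\right)}{2 b} = \left(b + \left(3 + \frac{3}{- 5 b^{2} + b}\right)\right) \frac{1}{2 b} = \left(b + \left(3 + \frac{3}{b - 5 b^{2}}\right)\right) \frac{1}{2 b} = \left(3 + b + \frac{3}{b - 5 b^{2}}\right) \frac{1}{2 b} = \frac{3 + b + \frac{3}{b - 5 b^{2}}}{2 b}$)
$- \frac{32709}{X{\left(3 \left(-6\right) \right)}} - \frac{17985}{45341} = - \frac{32709}{\frac{1}{2} \cdot \frac{1}{324} \frac{1}{-1 + 5 \cdot 3 \left(-6\right)} \left(-3 + 3 \left(-6\right) \left(-1 + 5 \cdot 3 \left(-6\right)\right) \left(3 + 3 \left(-6\right)\right)\right)} - \frac{17985}{45341} = - \frac{32709}{\frac{1}{2} \cdot \frac{1}{324} \frac{1}{-1 + 5 \left(-18\right)} \left(-3 - 18 \left(-1 + 5 \left(-18\right)\right) \left(3 - 18\right)\right)} - \frac{17985}{45341} = - \frac{32709}{\frac{1}{2} \cdot \frac{1}{324} \frac{1}{-1 - 90} \left(-3 - 18 \left(-1 - 90\right) \left(-15\right)\right)} - \frac{17985}{45341} = - \frac{32709}{\frac{1}{2} \cdot \frac{1}{324} \frac{1}{-91} \left(-3 - \left(-1638\right) \left(-15\right)\right)} - \frac{17985}{45341} = - \frac{32709}{\frac{1}{2} \cdot \frac{1}{324} \left(- \frac{1}{91}\right) \left(-3 - 24570\right)} - \frac{17985}{45341} = - \frac{32709}{\frac{1}{2} \cdot \frac{1}{324} \left(- \frac{1}{91}\right) \left(-24573\right)} - \frac{17985}{45341} = - \frac{32709}{\frac{8191}{19656}} - \frac{17985}{45341} = \left(-32709\right) \frac{19656}{8191} - \frac{17985}{45341} = - \frac{642928104}{8191} - \frac{17985}{45341} = - \frac{29151150478599}{371388131}$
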